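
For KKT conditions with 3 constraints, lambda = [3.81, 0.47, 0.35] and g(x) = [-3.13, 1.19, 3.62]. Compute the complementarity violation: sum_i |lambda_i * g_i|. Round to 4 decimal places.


KKT complementary slackness check:
lambda_1 * g_1 = 3.81 * -3.13 = -11.9253
lambda_2 * g_2 = 0.47 * 1.19 = 0.5593
lambda_3 * g_3 = 0.35 * 3.62 = 1.267
Total violation = 11.9253 + 0.5593 + 1.267 = 13.7516


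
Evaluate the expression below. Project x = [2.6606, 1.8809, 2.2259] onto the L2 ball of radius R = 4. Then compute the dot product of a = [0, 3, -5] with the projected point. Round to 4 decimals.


Step 1: Compute ||x|| (intermediates to 6 decimals).
||x|| = sqrt(2.6606^2 + 1.8809^2 + 2.2259^2) = 3.946037
Step 2: Project.
Since ||x|| <= R, proj = x (no scaling needed).
proj(x) = [2.6606, 1.8809, 2.2259]
Step 3: Dot product.
a^T * proj(x) = 0*2.6606 + 3*1.8809 - 5*2.2259 = -5.4868


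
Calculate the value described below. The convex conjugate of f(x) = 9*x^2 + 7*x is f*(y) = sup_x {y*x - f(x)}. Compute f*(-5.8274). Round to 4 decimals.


f*(y) = sup_x {y*x - a*x^2 - b*x} = sup_x {(y-b)*x - a*x^2}
FOC: (y - b) - 2a*x = 0 => x* = (y - b)/(2a)
x* = (-5.8274 - 7)/(2*9) = -0.7126
f*(-5.8274) = (y-b)^2/(4a) = (-5.8274 - 7)^2/(4*9)
= 164.5422/36 = 4.5706


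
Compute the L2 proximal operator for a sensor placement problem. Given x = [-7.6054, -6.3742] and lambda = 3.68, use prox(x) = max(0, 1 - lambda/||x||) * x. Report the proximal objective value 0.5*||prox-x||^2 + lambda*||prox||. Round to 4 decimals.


Step 1: Compute ||x||.
||x|| = 9.9233
Step 2: Compute scaling factor.
scale = max(0, 1 - 3.68/9.9233) = 0.6292
Step 3: prox(x) = [-4.785, -4.0104]
||prox(x)|| = 6.2433
Step 4: Proximal objective.
0.5*||prox-x||^2 = 6.7712
lambda*||prox|| = 22.9753
Total = 29.7467


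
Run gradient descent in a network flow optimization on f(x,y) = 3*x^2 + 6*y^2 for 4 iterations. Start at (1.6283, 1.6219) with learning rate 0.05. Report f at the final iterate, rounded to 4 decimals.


Gradient descent on f(x,y) = 3*x^2 + 6*y^2.
Starting point: (1.6283, 1.6219), alpha = 0.05
Step 1: grad_x = 2*3*1.6283 = 9.7698, grad_y = 2*6*1.6219 = 19.4628
  x_1 = 1.6283 - 0.05*9.7698 = 1.1398
  y_1 = 1.6219 - 0.05*19.4628 = 0.6488
Step 2: grad_x = 2*3*1.1398 = 6.8389, grad_y = 2*6*0.6488 = 7.7851
  x_2 = 1.1398 - 0.05*6.8389 = 0.7979
  y_2 = 0.6488 - 0.05*7.7851 = 0.2595
Step 3: grad_x = 2*3*0.7979 = 4.7872, grad_y = 2*6*0.2595 = 3.114
  x_3 = 0.7979 - 0.05*4.7872 = 0.5585
  y_3 = 0.2595 - 0.05*3.114 = 0.1038
Step 4: grad_x = 2*3*0.5585 = 3.351, grad_y = 2*6*0.1038 = 1.2456
  x_4 = 0.5585 - 0.05*3.351 = 0.391
  y_4 = 0.1038 - 0.05*1.2456 = 0.0415
f(0.391, 0.0415) = 3*0.391^2 + 6*0.0415^2 = 0.4689


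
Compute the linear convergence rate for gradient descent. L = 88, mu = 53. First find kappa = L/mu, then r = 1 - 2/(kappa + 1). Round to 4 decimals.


Step 1: Compute the condition number.
kappa = L/mu = 88/53 = 1.6604
Step 2: Compute the convergence rate.
r = 1 - 2/(kappa + 1) = 1 - 2*mu/(L + mu) = (L - mu)/(L + mu) = 35/141 = 0.2482


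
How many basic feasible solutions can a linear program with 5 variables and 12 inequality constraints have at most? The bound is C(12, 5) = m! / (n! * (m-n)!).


Each vertex corresponds to some choice of n active constraints out of m, so the number of vertices is at most C(m, n) = m! / (n!(m-n)!).
m = 12, n = 5
Numerator: 12 * 11 * 10 * 9 * 8
Denominator: 5! = 120
C(12, 5) = 792


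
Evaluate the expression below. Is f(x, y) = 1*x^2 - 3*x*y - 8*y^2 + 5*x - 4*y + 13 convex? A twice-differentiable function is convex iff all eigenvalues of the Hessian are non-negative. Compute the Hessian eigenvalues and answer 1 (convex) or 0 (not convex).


The Hessian of f(x,y) = 1*x^2 - 3*x*y - 8*y^2 + 5*x - 4*y + 13 is:
H = [[2, -3], [-3, -16]]
Trace = 2 - 16 = -14
Determinant = 2*-16 - (-3)^2 = -41
Discriminant = (-14)^2 - 4*-41 = 360.0
Eigenvalues: lambda_1 = -16.4868, lambda_2 = 2.4868
The function is not convex.

0


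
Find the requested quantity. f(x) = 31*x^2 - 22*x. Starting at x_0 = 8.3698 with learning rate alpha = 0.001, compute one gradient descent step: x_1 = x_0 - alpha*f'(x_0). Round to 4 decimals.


We compute the gradient at x_0 and apply the update.
f'(x) = 62*x - 22
f'(8.3698) = 62*8.3698 - 22 = 496.9276
x_1 = 8.3698 - 0.001*496.9276 = 7.8729


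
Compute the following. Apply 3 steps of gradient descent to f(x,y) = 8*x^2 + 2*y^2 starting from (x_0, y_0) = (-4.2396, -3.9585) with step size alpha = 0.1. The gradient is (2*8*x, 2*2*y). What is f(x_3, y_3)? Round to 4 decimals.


Gradient descent on f(x,y) = 8*x^2 + 2*y^2.
Starting point: (-4.2396, -3.9585), alpha = 0.1
Step 1: grad_x = 2*8*-4.2396 = -67.8336, grad_y = 2*2*-3.9585 = -15.834
  x_1 = -4.2396 - 0.1*-67.8336 = 2.5438
  y_1 = -3.9585 - 0.1*-15.834 = -2.3751
Step 2: grad_x = 2*8*2.5438 = 40.7002, grad_y = 2*2*-2.3751 = -9.5004
  x_2 = 2.5438 - 0.1*40.7002 = -1.5263
  y_2 = -2.3751 - 0.1*-9.5004 = -1.4251
Step 3: grad_x = 2*8*-1.5263 = -24.4201, grad_y = 2*2*-1.4251 = -5.7002
  x_3 = -1.5263 - 0.1*-24.4201 = 0.9158
  y_3 = -1.4251 - 0.1*-5.7002 = -0.855
f(0.9158, -0.855) = 8*0.9158^2 + 2*(-0.855)^2 = 8.171


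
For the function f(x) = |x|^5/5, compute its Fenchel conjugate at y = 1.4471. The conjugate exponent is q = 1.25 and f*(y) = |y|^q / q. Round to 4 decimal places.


The conjugate exponent q satisfies 1/p + 1/q = 1.
p = 5, so q = 5/(5 - 1) = 1.25
|y|^q = 1.4471^1.25 = 1.5872
f*(1.4471) = 1.5872 / 1.25 = 1.2697


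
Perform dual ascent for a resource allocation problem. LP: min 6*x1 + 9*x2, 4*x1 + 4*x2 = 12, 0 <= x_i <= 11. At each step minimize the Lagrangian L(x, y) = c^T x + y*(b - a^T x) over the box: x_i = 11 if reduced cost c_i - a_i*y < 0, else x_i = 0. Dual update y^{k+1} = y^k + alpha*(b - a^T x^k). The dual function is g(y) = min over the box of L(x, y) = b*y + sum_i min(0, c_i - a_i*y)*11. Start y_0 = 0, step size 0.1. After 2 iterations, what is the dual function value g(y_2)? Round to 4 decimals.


Dual ascent for LP: min 6*x1 + 9*x2, 4*x1 + 4*x2 = 12, 0 <= x_i <= 11
Step 1: y^k = 0.0, reduced costs: (6.0, 9.0)
  x^k = (0.0, 0.0), subgradient = b - a^T x = 12.0
  y^{k+1} = 0.0 + 0.1*12.0 = 1.2
Step 2: y^k = 1.2, reduced costs: (1.2, 4.2)
  x^k = (0.0, 0.0), subgradient = b - a^T x = 12.0
  y^{k+1} = 1.2 + 0.1*12.0 = 2.4
Dual objective at y_2 = 2.4: reduced costs (-3.6, -0.6), box minimizer x = (11.0, 11.0)
g(y_2) = b*y + (c1 - a1*y)*x1 + (c2 - a2*y)*x2 = 12*2.4 + (-3.6)*11.0 + (-0.6)*11.0 = 28.8 - 39.6 - 6.6 = -17.4


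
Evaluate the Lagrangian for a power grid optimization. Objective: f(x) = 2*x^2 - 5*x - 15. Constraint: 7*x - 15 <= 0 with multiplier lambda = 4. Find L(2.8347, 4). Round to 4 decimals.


Step 1: Evaluate f(x).
f(2.8347) = 2*2.8347^2 - 5*2.8347 - 15 = -13.1025
Step 2: Evaluate g(x).
g(2.8347) = 7*2.8347 - 15 = 4.8429
Step 3: Compute Lagrangian.
L = -13.1025 + 4*4.8429 = 6.2691


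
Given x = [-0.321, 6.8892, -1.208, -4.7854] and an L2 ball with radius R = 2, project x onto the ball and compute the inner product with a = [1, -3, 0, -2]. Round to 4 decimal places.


Step 1: Compute ||x|| (intermediates to 6 decimals).
||x|| = sqrt((-0.321)^2 + 6.8892^2 + (-1.208)^2 + (-4.7854)^2) = 8.480769
Step 2: Project.
Since ||x|| > R, scale = R/||x|| = 2/8.480769 = 0.235828, proj(x) = scale * x
proj(x) = [-0.075701, 1.624666, -0.28488, -1.128531]
Step 3: Dot product.
a^T * proj(x) = 1*(-0.075701) - 3*1.624666 + 0*(-0.28488) - 2*(-1.128531) = -2.6926


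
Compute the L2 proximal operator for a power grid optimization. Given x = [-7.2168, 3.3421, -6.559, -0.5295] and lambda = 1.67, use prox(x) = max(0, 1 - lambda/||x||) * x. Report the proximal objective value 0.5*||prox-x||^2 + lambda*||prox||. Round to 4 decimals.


Step 1: Compute ||x||.
||x|| = 10.3224
Step 2: Compute scaling factor.
scale = max(0, 1 - 1.67/10.3224) = 0.8382
Step 3: prox(x) = [-6.0492, 2.8014, -5.4979, -0.4438]
||prox(x)|| = 8.6524
Step 4: Proximal objective.
0.5*||prox-x||^2 = 1.3945
lambda*||prox|| = 14.4495
Total = 15.844


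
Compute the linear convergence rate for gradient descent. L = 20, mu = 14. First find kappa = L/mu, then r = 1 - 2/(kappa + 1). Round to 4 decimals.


Step 1: Compute the condition number.
kappa = L/mu = 20/14 = 1.4286
Step 2: Compute the convergence rate.
r = 1 - 2/(kappa + 1) = 1 - 2*mu/(L + mu) = (L - mu)/(L + mu) = 6/34 = 0.1765


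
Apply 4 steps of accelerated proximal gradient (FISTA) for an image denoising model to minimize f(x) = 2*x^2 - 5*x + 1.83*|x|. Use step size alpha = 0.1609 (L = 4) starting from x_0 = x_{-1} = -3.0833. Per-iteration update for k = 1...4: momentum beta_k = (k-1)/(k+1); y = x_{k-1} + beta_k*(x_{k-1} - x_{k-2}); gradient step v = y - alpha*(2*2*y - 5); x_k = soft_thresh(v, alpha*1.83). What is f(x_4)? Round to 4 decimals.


FISTA on f(x) = 2*x^2 - 5*x + 1.83*|x|
L = 4, alpha = 0.1609
Iteration 1: beta = 0.0, y = -3.0833 + 0.0*(-3.0833 + 3.0833) = -3.0833
  grad(y) = -17.3332, v = y - alpha*grad = -0.2944
  prox(v) = soft_thresh(-0.2944, 0.2944) = 0.0
Iteration 2: beta = 0.3333, y = 0.0 + 0.3333*(0.0 + 3.0833) = 1.0278
  grad(y) = -0.8889, v = y - alpha*grad = 1.1708
  prox(v) = soft_thresh(1.1708, 0.2944) = 0.8763
Iteration 3: beta = 0.5, y = 0.8763 + 0.5*(0.8763 - 0.0) = 1.3145
  grad(y) = 0.2581, v = y - alpha*grad = 1.273
  prox(v) = soft_thresh(1.273, 0.2944) = 0.9785
Iteration 4: beta = 0.6, y = 0.9785 + 0.6*(0.9785 - 0.8763) = 1.0399
  grad(y) = -0.8405, v = y - alpha*grad = 1.1751
  prox(v) = soft_thresh(1.1751, 0.2944) = 0.8807
f(x_4) = 2*0.8807^2 - 5*0.8807 + 1.83*|0.8807| = -1.2406


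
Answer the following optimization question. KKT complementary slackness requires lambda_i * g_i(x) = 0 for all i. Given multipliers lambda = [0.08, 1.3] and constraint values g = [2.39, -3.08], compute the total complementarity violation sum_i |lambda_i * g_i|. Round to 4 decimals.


KKT complementary slackness check:
lambda_1 * g_1 = 0.08 * 2.39 = 0.1912
lambda_2 * g_2 = 1.3 * -3.08 = -4.004
Total violation = 0.1912 + 4.004 = 4.1952


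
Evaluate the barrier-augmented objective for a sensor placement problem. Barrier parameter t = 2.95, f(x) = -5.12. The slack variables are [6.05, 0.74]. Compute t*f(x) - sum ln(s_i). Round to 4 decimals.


Step 1: Compute log-barrier.
ln values: [1.8001, -0.3011]
phi = -(1.8001 - 0.3011) = -1.499
Step 2: Compute augmented objective.
t*f(x) = 2.95*-5.12 = -15.104
Total = -15.104 - 1.499 = -16.603


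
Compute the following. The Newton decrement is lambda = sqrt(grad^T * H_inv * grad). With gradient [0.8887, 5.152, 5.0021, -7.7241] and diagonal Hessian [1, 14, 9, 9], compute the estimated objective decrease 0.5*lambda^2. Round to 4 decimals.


Step 1: H is diagonal, so H^(-1) * g = [0.8887, 0.368, 0.5558, -0.8582].
Step 2: g^T H^(-1) g = sum_i g_i^2 / H_ii
  = (0.8887)^2/1 + (5.152)^2/14 + (5.0021)^2/9 + (-7.7241)^2/9
  = 0.7898 + 1.8959 + 2.7801 + 6.6291 = 12.0949
Step 3: Objective decrease = 0.5 * g^T H^(-1) g = 6.0475


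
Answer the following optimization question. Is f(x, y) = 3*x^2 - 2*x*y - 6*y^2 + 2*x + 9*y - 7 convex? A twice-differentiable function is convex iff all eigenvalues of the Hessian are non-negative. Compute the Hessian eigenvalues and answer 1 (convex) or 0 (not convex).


The Hessian of f(x,y) = 3*x^2 - 2*x*y - 6*y^2 + 2*x + 9*y - 7 is:
H = [[6, -2], [-2, -12]]
Trace = 6 - 12 = -6
Determinant = 6*-12 - (-2)^2 = -76
Discriminant = (-6)^2 - 4*-76 = 340.0
Eigenvalues: lambda_1 = -12.2195, lambda_2 = 6.2195
The function is not convex.

0


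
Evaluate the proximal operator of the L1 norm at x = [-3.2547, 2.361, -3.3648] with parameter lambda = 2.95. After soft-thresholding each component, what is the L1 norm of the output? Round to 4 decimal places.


Soft-thresholding with lambda = 2.95:
prox(-3.2547) = sign(-3.2547)*max(|-3.2547| - 2.95, 0) = -0.3047
prox(2.361) = sign(2.361)*max(|2.361| - 2.95, 0) = 0.0
prox(-3.3648) = sign(-3.3648)*max(|-3.3648| - 2.95, 0) = -0.4148
prox(x) = [-0.3047, 0.0, -0.4148]
||prox(x)||_1 = 0.3047 + 0.0 + 0.4148 = 0.7195


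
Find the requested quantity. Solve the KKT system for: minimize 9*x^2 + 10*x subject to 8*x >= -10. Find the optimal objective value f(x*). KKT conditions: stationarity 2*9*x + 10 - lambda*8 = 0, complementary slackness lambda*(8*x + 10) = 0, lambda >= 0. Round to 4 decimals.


Step 1: Try lambda = 0 (constraint inactive).
Stationarity: 2*9*x + 10 = 0
x* = -10/(2*9) = -5/9 = -0.5556 (rounded; the exact value -5/9 is used below)
Check constraint: 8*-0.5556 = -4.4448 >= -10 -- satisfied.
Step 2: Compute optimal value.
f(x*) = 9*(-5/9)^2 + 10*(-5/9) = -2.7778


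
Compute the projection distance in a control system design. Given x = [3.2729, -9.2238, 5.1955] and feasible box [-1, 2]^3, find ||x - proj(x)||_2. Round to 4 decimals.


Project each component onto [-1, 2].
clip(3.2729) = 2.0, clip(-9.2238) = -1.0, clip(5.1955) = 2.0
Projection = [2.0, -1.0, 2.0]
Squared diffs: [1.6203, 67.6309, 10.2112]
Distance = sqrt(79.4624) = 8.9142


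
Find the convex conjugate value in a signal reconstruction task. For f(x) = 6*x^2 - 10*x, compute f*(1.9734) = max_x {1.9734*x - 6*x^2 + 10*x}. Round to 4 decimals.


f*(y) = sup_x {y*x - a*x^2 - b*x} = sup_x {(y-b)*x - a*x^2}
FOC: (y - b) - 2a*x = 0 => x* = (y - b)/(2a)
x* = (1.9734 + 10)/(2*6) = 0.9978
f*(1.9734) = (y-b)^2/(4a) = (1.9734 + 10)^2/(4*6)
= 143.3623/24 = 5.9734


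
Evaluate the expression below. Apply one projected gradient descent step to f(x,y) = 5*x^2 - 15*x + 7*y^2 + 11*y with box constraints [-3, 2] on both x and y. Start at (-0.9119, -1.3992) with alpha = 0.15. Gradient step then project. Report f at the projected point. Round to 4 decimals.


Step 1: Compute gradient at (-0.9119, -1.3992).
grad_x = 2*5*-0.9119 - 15 = -24.119
grad_y = 2*7*-1.3992 + 11 = -8.5888
Step 2: Gradient step.
x_raw = -0.9119 - 0.15*-24.119 = 2.706
y_raw = -1.3992 - 0.15*-8.5888 = -0.1109
Step 3: Project onto [-3, 2].
x_proj = clip(2.706) = 2.0
y_proj = clip(-0.1109) = -0.1109
Step 4: Evaluate f.
f(2.0, -0.1109) = -11.1336


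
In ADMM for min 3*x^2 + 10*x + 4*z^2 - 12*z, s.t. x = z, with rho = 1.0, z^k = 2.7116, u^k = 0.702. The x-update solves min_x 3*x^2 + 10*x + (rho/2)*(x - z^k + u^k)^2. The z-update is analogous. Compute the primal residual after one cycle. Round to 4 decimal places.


ADMM iteration with rho = 1.0, z^k = 2.7116, u^k = 0.702
Step 1: x-update.
Minimize 3*x^2 + 10*x + (1.0/2)*(x - 2.7116 + 0.702)^2
FOC: (2*3 + 1.0)*x = -10 + 1.0*(2.7116 - 0.702)
x^{k+1} = -1.1415
Step 2: z-update.
Minimize 4*z^2 - 12*z + (1.0/2)*(-1.1415 - z + 0.702)^2
FOC: (2*4 + 1.0)*z = 12 + 1.0*(-1.1415 + 0.702)
z^{k+1} = 1.2845
Step 3: u-update.
u^{k+1} = 0.702 - 1.1415 - 1.2845 = -1.724
Step 4: Primal residual = |-1.1415 - 1.2845| = 2.426


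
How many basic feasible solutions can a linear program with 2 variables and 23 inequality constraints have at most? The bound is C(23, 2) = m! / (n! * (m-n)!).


Each vertex corresponds to some choice of n active constraints out of m, so the number of vertices is at most C(m, n) = m! / (n!(m-n)!).
m = 23, n = 2
Numerator: 23 * 22
Denominator: 2! = 2
C(23, 2) = 253


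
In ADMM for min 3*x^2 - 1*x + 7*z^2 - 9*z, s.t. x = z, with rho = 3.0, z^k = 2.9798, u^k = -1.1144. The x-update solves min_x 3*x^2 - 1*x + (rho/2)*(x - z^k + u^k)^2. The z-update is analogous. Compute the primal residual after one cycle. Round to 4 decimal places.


ADMM iteration with rho = 3.0, z^k = 2.9798, u^k = -1.1144
Step 1: x-update.
Minimize 3*x^2 - 1*x + (3.0/2)*(x - 2.9798 - 1.1144)^2
FOC: (2*3 + 3.0)*x = 1 + 3.0*(2.9798 + 1.1144)
x^{k+1} = 1.4758
Step 2: z-update.
Minimize 7*z^2 - 9*z + (3.0/2)*(1.4758 - z - 1.1144)^2
FOC: (2*7 + 3.0)*z = 9 + 3.0*(1.4758 - 1.1144)
z^{k+1} = 0.5932
Step 3: u-update.
u^{k+1} = -1.1144 + 1.4758 - 0.5932 = -0.2318
Step 4: Primal residual = |1.4758 - 0.5932| = 0.8826


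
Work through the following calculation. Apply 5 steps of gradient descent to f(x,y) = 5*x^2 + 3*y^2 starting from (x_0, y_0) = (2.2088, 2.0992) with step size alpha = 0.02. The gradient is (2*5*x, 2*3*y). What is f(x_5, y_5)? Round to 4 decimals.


Gradient descent on f(x,y) = 5*x^2 + 3*y^2.
Starting point: (2.2088, 2.0992), alpha = 0.02
Step 1: grad_x = 2*5*2.2088 = 22.088, grad_y = 2*3*2.0992 = 12.5952
  x_1 = 2.2088 - 0.02*22.088 = 1.767
  y_1 = 2.0992 - 0.02*12.5952 = 1.8473
Step 2: grad_x = 2*5*1.767 = 17.6704, grad_y = 2*3*1.8473 = 11.0838
  x_2 = 1.767 - 0.02*17.6704 = 1.4136
  y_2 = 1.8473 - 0.02*11.0838 = 1.6256
Step 3: grad_x = 2*5*1.4136 = 14.1363, grad_y = 2*3*1.6256 = 9.7537
  x_3 = 1.4136 - 0.02*14.1363 = 1.1309
  y_3 = 1.6256 - 0.02*9.7537 = 1.4305
Step 4: grad_x = 2*5*1.1309 = 11.3091, grad_y = 2*3*1.4305 = 8.5833
  x_4 = 1.1309 - 0.02*11.3091 = 0.9047
  y_4 = 1.4305 - 0.02*8.5833 = 1.2589
Step 5: grad_x = 2*5*0.9047 = 9.0472, grad_y = 2*3*1.2589 = 7.5533
  x_5 = 0.9047 - 0.02*9.0472 = 0.7238
  y_5 = 1.2589 - 0.02*7.5533 = 1.1078
f(0.7238, 1.1078) = 5*0.7238^2 + 3*1.1078^2 = 6.301


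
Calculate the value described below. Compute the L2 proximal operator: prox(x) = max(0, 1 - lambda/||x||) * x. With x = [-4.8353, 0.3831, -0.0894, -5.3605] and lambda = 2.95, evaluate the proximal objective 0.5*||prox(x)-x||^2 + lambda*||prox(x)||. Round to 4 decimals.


Step 1: Compute ||x||.
||x|| = 7.2298
Step 2: Compute scaling factor.
scale = max(0, 1 - 2.95/7.2298) = 0.592
Step 3: prox(x) = [-2.8623, 0.2268, -0.0529, -3.1732]
||prox(x)|| = 4.2798
Step 4: Proximal objective.
0.5*||prox-x||^2 = 4.3513
lambda*||prox|| = 12.6254
Total = 16.9766


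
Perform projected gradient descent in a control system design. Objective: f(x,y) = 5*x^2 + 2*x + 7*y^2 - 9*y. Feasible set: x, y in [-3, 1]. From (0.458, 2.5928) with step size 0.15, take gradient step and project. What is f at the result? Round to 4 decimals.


Step 1: Compute gradient at (0.458, 2.5928).
grad_x = 2*5*0.458 + 2 = 6.58
grad_y = 2*7*2.5928 - 9 = 27.2992
Step 2: Gradient step.
x_raw = 0.458 - 0.15*6.58 = -0.529
y_raw = 2.5928 - 0.15*27.2992 = -1.5021
Step 3: Project onto [-3, 1].
x_proj = clip(-0.529) = -0.529
y_proj = clip(-1.5021) = -1.5021
Step 4: Evaluate f.
f(-0.529, -1.5021) = 29.6536


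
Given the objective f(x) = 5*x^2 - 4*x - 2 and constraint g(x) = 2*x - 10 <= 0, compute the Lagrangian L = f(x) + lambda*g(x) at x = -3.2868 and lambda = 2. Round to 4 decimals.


Step 1: Evaluate f(x).
f(-3.2868) = 5*(-3.2868)^2 - 4*(-3.2868) - 2 = 65.1625
Step 2: Evaluate g(x).
g(-3.2868) = 2*-3.2868 - 10 = -16.5736
Step 3: Compute Lagrangian.
L = 65.1625 + 2*-16.5736 = 32.0153


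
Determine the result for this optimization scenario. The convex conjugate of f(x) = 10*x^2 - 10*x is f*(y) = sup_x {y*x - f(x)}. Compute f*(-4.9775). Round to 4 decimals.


f*(y) = sup_x {y*x - a*x^2 - b*x} = sup_x {(y-b)*x - a*x^2}
FOC: (y - b) - 2a*x = 0 => x* = (y - b)/(2a)
x* = (-4.9775 + 10)/(2*10) = 0.2511
f*(-4.9775) = (y-b)^2/(4a) = (-4.9775 + 10)^2/(4*10)
= 25.2255/40 = 0.6306


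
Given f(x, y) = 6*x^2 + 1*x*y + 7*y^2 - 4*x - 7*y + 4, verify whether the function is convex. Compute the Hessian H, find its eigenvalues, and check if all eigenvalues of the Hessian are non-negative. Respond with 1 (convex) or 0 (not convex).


The Hessian of f(x,y) = 6*x^2 + 1*x*y + 7*y^2 - 4*x - 7*y + 4 is:
H = [[12, 1], [1, 14]]
Trace = 12 + 14 = 26
Determinant = 12*14 - (1)^2 = 167
Discriminant = (26)^2 - 4*167 = 8.0
Eigenvalues: lambda_1 = 11.5858, lambda_2 = 14.4142
The function is convex.

1


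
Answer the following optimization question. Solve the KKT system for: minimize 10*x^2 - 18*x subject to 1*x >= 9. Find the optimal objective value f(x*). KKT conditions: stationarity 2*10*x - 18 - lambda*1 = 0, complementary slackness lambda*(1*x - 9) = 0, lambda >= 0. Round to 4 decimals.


Step 1: Try lambda = 0 (constraint inactive).
x_unc = 18/(2*10) = 0.9
Check: 1*0.9 = 0.9 < 9 -- violated!
Step 2: Constraint must be active: 1*x = 9
x* = 9/1 = 9.0
lambda = (2*10*9.0 - 18)/1 = 162.0
Step 3: Compute optimal value.
f(x*) = 10*9.0^2 - 18*9.0 = 648.0


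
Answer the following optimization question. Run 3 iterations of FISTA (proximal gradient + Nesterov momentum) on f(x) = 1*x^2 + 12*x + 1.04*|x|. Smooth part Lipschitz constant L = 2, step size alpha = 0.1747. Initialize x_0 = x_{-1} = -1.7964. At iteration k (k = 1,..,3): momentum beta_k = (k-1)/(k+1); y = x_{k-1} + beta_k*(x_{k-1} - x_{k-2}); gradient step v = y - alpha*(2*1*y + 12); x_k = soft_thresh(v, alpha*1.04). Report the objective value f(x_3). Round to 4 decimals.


FISTA on f(x) = 1*x^2 + 12*x + 1.04*|x|
L = 2, alpha = 0.1747
Iteration 1: beta = 0.0, y = -1.7964 + 0.0*(-1.7964 + 1.7964) = -1.7964
  grad(y) = 8.4072, v = y - alpha*grad = -3.2651
  prox(v) = soft_thresh(-3.2651, 0.1817) = -3.0834
Iteration 2: beta = 0.3333, y = -3.0834 + 0.3333*(-3.0834 + 1.7964) = -3.5125
  grad(y) = 4.9751, v = y - alpha*grad = -4.3816
  prox(v) = soft_thresh(-4.3816, 0.1817) = -4.1999
Iteration 3: beta = 0.5, y = -4.1999 + 0.5*(-4.1999 + 3.0834) = -4.7582
  grad(y) = 2.4837, v = y - alpha*grad = -5.1921
  prox(v) = soft_thresh(-5.1921, 0.1817) = -5.0104
f(x_3) = 1*(-5.0104)^2 + 12*(-5.0104) + 1.04*|-5.0104| = -29.8098


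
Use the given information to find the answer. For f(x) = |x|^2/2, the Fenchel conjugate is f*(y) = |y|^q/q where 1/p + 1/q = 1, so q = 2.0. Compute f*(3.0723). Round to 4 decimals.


The conjugate exponent q satisfies 1/p + 1/q = 1.
p = 2, so q = 2/(2 - 1) = 2.0
|y|^q = 3.0723^2.0 = 9.439
f*(3.0723) = 9.439 / 2.0 = 4.7195


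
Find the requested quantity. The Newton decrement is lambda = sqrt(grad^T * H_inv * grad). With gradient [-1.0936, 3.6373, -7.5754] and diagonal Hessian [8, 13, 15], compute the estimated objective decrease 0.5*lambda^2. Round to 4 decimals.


Step 1: H is diagonal, so H^(-1) * g = [-0.1367, 0.2798, -0.505].
Step 2: g^T H^(-1) g = sum_i g_i^2 / H_ii
  = (-1.0936)^2/8 + (3.6373)^2/13 + (-7.5754)^2/15
  = 0.1495 + 1.0177 + 3.8258 = 4.993
Step 3: Objective decrease = 0.5 * g^T H^(-1) g = 2.4965


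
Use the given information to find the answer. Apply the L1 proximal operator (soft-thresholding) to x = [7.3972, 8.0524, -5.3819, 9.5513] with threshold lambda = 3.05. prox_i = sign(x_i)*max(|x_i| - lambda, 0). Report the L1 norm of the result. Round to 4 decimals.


Soft-thresholding with lambda = 3.05:
prox(7.3972) = sign(7.3972)*max(|7.3972| - 3.05, 0) = 4.3472
prox(8.0524) = sign(8.0524)*max(|8.0524| - 3.05, 0) = 5.0024
prox(-5.3819) = sign(-5.3819)*max(|-5.3819| - 3.05, 0) = -2.3319
prox(9.5513) = sign(9.5513)*max(|9.5513| - 3.05, 0) = 6.5013
prox(x) = [4.3472, 5.0024, -2.3319, 6.5013]
||prox(x)||_1 = 4.3472 + 5.0024 + 2.3319 + 6.5013 = 18.1828


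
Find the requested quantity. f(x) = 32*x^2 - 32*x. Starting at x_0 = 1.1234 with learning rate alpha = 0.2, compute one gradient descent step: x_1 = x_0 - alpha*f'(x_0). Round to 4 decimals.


We compute the gradient at x_0 and apply the update.
f'(x) = 64*x - 32
f'(1.1234) = 64*1.1234 - 32 = 39.8976
x_1 = 1.1234 - 0.2*39.8976 = -6.8561


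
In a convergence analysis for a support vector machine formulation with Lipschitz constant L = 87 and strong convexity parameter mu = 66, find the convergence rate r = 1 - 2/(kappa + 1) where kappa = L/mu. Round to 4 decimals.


Step 1: Compute the condition number.
kappa = L/mu = 87/66 = 1.3182
Step 2: Compute the convergence rate.
r = 1 - 2/(kappa + 1) = 1 - 2*mu/(L + mu) = (L - mu)/(L + mu) = 21/153 = 0.1373


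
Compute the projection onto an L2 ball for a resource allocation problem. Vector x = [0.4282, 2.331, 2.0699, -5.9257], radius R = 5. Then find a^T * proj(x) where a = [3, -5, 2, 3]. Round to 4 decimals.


Step 1: Compute ||x|| (intermediates to 6 decimals).
||x|| = sqrt(0.4282^2 + 2.331^2 + 2.0699^2 + (-5.9257)^2) = 6.709346
Step 2: Project.
Since ||x|| > R, scale = R/||x|| = 5/6.709346 = 0.745229, proj(x) = scale * x
proj(x) = [0.319107, 1.737129, 1.54255, -4.416003]
Step 3: Dot product.
a^T * proj(x) = 3*0.319107 - 5*1.737129 + 2*1.54255 + 3*(-4.416003) = -17.8912


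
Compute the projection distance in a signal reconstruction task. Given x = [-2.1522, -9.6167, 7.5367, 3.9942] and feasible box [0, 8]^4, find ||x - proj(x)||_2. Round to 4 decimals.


Project each component onto [0, 8].
clip(-2.1522) = 0.0, clip(-9.6167) = 0.0, clip(7.5367) = 7.5367, clip(3.9942) = 3.9942
Projection = [0.0, 0.0, 7.5367, 3.9942]
Squared diffs: [4.632, 92.4809, 0.0, 0.0]
Distance = sqrt(97.1129) = 9.8546


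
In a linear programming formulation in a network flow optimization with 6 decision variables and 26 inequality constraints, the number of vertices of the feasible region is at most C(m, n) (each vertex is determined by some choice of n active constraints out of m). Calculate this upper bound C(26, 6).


Each vertex corresponds to some choice of n active constraints out of m, so the number of vertices is at most C(m, n) = m! / (n!(m-n)!).
m = 26, n = 6
Numerator: 26 * 25 * 24 * 23 * 22 * 21
Denominator: 6! = 720
C(26, 6) = 230230


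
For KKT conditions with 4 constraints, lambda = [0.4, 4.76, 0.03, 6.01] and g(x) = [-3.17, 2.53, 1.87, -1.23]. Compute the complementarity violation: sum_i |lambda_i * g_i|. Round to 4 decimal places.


KKT complementary slackness check:
lambda_1 * g_1 = 0.4 * -3.17 = -1.268
lambda_2 * g_2 = 4.76 * 2.53 = 12.0428
lambda_3 * g_3 = 0.03 * 1.87 = 0.0561
lambda_4 * g_4 = 6.01 * -1.23 = -7.3923
Total violation = 1.268 + 12.0428 + 0.0561 + 7.3923 = 20.7592


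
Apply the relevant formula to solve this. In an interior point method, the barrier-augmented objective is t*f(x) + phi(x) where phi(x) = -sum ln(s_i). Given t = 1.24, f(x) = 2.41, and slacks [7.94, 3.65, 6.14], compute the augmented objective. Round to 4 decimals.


Step 1: Compute log-barrier.
ln values: [2.0719, 1.2947, 1.8148]
phi = -(2.0719 + 1.2947 + 1.8148) = -5.1815
Step 2: Compute augmented objective.
t*f(x) = 1.24*2.41 = 2.9884
Total = 2.9884 - 5.1815 = -2.1931


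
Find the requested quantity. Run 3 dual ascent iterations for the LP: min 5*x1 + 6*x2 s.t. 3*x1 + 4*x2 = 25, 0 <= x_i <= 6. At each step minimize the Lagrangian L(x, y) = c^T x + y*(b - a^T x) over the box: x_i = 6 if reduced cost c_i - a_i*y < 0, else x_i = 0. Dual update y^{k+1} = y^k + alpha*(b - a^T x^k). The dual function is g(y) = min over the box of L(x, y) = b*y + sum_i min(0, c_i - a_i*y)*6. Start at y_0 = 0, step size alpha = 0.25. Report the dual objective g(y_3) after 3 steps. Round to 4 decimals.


Dual ascent for LP: min 5*x1 + 6*x2, 3*x1 + 4*x2 = 25, 0 <= x_i <= 6
Step 1: y^k = 0.0, reduced costs: (5.0, 6.0)
  x^k = (0.0, 0.0), subgradient = b - a^T x = 25.0
  y^{k+1} = 0.0 + 0.25*25.0 = 6.25
Step 2: y^k = 6.25, reduced costs: (-13.75, -19.0)
  x^k = (6.0, 6.0), subgradient = b - a^T x = -17.0
  y^{k+1} = 6.25 + 0.25*-17.0 = 2.0
Step 3: y^k = 2.0, reduced costs: (-1.0, -2.0)
  x^k = (6.0, 6.0), subgradient = b - a^T x = -17.0
  y^{k+1} = 2.0 + 0.25*-17.0 = -2.25
Dual objective at y_3 = -2.25: reduced costs (11.75, 15.0), box minimizer x = (0.0, 0.0)
g(y_3) = b*y + (c1 - a1*y)*x1 + (c2 - a2*y)*x2 = 25*(-2.25) + 11.75*0.0 + 15.0*0.0 = -56.25 + 0.0 + 0.0 = -56.25


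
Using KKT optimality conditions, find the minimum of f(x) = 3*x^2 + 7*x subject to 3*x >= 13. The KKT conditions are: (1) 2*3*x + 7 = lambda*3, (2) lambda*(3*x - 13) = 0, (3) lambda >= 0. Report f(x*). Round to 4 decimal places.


Step 1: Try lambda = 0 (constraint inactive).
x_unc = -7/(2*3) = -1.1667
Check: 3*-1.1667 = -3.5001 < 13 -- violated!
Step 2: Constraint must be active: 3*x = 13
x* = 13/3 = 4.3333 (rounded; the exact value 13/3 is used below)
lambda = (2*3*(13/3) + 7)/3 = 11.0
Step 3: Compute optimal value.
f(x*) = 3*(13/3)^2 + 7*(13/3) = 86.6667


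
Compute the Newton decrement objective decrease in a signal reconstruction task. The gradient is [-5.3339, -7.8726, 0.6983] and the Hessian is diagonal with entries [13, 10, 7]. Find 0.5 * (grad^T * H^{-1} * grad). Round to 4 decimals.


Step 1: H is diagonal, so H^(-1) * g = [-0.4103, -0.7873, 0.0998].
Step 2: g^T H^(-1) g = sum_i g_i^2 / H_ii
  = (-5.3339)^2/13 + (-7.8726)^2/10 + (0.6983)^2/7
  = 2.1885 + 6.1978 + 0.0697 = 8.4559
Step 3: Objective decrease = 0.5 * g^T H^(-1) g = 4.228


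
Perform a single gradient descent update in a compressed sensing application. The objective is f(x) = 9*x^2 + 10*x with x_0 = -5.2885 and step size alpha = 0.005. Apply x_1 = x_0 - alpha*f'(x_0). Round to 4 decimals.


We compute the gradient at x_0 and apply the update.
f'(x) = 18*x + 10
f'(-5.2885) = 18*-5.2885 + 10 = -85.193
x_1 = -5.2885 - 0.005*-85.193 = -4.8625


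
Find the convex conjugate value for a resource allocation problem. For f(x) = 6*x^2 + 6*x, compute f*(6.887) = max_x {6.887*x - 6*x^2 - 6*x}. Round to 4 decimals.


f*(y) = sup_x {y*x - a*x^2 - b*x} = sup_x {(y-b)*x - a*x^2}
FOC: (y - b) - 2a*x = 0 => x* = (y - b)/(2a)
x* = (6.887 - 6)/(2*6) = 0.0739
f*(6.887) = (y-b)^2/(4a) = (6.887 - 6)^2/(4*6)
= 0.7868/24 = 0.0328


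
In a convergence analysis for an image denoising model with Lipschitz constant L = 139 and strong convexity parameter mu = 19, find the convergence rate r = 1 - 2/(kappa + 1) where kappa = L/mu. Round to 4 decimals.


Step 1: Compute the condition number.
kappa = L/mu = 139/19 = 7.3158
Step 2: Compute the convergence rate.
r = 1 - 2/(kappa + 1) = 1 - 2*mu/(L + mu) = (L - mu)/(L + mu) = 120/158 = 0.7595


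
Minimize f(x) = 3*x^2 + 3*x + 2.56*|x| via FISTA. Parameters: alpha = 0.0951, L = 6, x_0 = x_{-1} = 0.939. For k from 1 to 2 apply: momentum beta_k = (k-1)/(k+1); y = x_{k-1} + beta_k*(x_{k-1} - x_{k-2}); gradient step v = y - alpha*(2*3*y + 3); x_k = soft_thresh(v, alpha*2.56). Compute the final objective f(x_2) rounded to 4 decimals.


FISTA on f(x) = 3*x^2 + 3*x + 2.56*|x|
L = 6, alpha = 0.0951
Iteration 1: beta = 0.0, y = 0.939 + 0.0*(0.939 - 0.939) = 0.939
  grad(y) = 8.634, v = y - alpha*grad = 0.1179
  prox(v) = soft_thresh(0.1179, 0.2435) = 0.0
Iteration 2: beta = 0.3333, y = 0.0 + 0.3333*(0.0 - 0.939) = -0.313
  grad(y) = 1.122, v = y - alpha*grad = -0.4197
  prox(v) = soft_thresh(-0.4197, 0.2435) = -0.1762
f(x_2) = 3*(-0.1762)^2 + 3*(-0.1762) + 2.56*|-0.1762| = 0.0156


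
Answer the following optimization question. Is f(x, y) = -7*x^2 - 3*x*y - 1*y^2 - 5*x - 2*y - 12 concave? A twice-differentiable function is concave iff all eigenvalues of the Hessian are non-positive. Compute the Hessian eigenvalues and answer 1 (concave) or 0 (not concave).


The Hessian of f(x,y) = -7*x^2 - 3*x*y - 1*y^2 - 5*x - 2*y - 12 is:
H = [[-14, -3], [-3, -2]]
Trace = -14 - 2 = -16
Determinant = -14*-2 - (-3)^2 = 19
Discriminant = (-16)^2 - 4*19 = 180.0
Eigenvalues: lambda_1 = -14.7082, lambda_2 = -1.2918
The function is concave.

1


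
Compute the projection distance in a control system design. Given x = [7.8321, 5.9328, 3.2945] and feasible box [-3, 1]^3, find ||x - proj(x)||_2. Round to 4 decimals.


Project each component onto [-3, 1].
clip(7.8321) = 1.0, clip(5.9328) = 1.0, clip(3.2945) = 1.0
Projection = [1.0, 1.0, 1.0]
Squared diffs: [46.6776, 24.3325, 5.2647]
Distance = sqrt(76.2748) = 8.7335


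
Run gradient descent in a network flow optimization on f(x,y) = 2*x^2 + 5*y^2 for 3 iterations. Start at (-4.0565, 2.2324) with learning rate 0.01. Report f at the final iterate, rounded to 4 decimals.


Gradient descent on f(x,y) = 2*x^2 + 5*y^2.
Starting point: (-4.0565, 2.2324), alpha = 0.01
Step 1: grad_x = 2*2*-4.0565 = -16.226, grad_y = 2*5*2.2324 = 22.324
  x_1 = -4.0565 - 0.01*-16.226 = -3.8942
  y_1 = 2.2324 - 0.01*22.324 = 2.0092
Step 2: grad_x = 2*2*-3.8942 = -15.577, grad_y = 2*5*2.0092 = 20.0916
  x_2 = -3.8942 - 0.01*-15.577 = -3.7385
  y_2 = 2.0092 - 0.01*20.0916 = 1.8082
Step 3: grad_x = 2*2*-3.7385 = -14.9539, grad_y = 2*5*1.8082 = 18.0824
  x_3 = -3.7385 - 0.01*-14.9539 = -3.5889
  y_3 = 1.8082 - 0.01*18.0824 = 1.6274
f(-3.5889, 1.6274) = 2*(-3.5889)^2 + 5*1.6274^2 = 39.0033


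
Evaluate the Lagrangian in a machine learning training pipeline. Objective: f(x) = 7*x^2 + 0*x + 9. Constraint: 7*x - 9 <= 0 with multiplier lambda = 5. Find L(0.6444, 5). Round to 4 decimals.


Step 1: Evaluate f(x).
f(0.6444) = 7*0.6444^2 + 0*0.6444 + 9 = 11.9068
Step 2: Evaluate g(x).
g(0.6444) = 7*0.6444 - 9 = -4.4892
Step 3: Compute Lagrangian.
L = 11.9068 + 5*-4.4892 = -10.5392


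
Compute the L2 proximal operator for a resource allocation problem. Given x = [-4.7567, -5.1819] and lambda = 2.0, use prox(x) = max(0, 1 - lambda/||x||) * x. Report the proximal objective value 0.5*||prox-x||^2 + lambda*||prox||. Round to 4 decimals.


Step 1: Compute ||x||.
||x|| = 7.0341
Step 2: Compute scaling factor.
scale = max(0, 1 - 2.0/7.0341) = 0.7157
Step 3: prox(x) = [-3.4042, -3.7085]
||prox(x)|| = 5.0341
Step 4: Proximal objective.
0.5*||prox-x||^2 = 2.0
lambda*||prox|| = 10.0682
Total = 12.0682


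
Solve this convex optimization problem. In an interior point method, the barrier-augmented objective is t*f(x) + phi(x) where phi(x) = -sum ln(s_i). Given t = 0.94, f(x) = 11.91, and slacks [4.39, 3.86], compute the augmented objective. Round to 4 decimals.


Step 1: Compute log-barrier.
ln values: [1.4793, 1.3507]
phi = -(1.4793 + 1.3507) = -2.83
Step 2: Compute augmented objective.
t*f(x) = 0.94*11.91 = 11.1954
Total = 11.1954 - 2.83 = 8.3654


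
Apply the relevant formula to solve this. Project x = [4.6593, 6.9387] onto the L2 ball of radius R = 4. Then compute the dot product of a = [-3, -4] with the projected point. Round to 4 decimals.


Step 1: Compute ||x|| (intermediates to 6 decimals).
||x|| = sqrt(4.6593^2 + 6.9387^2) = 8.357908
Step 2: Project.
Since ||x|| > R, scale = R/||x|| = 4/8.357908 = 0.478589, proj(x) = scale * x
proj(x) = [2.22989, 3.320785]
Step 3: Dot product.
a^T * proj(x) = -3*2.22989 - 4*3.320785 = -19.9728


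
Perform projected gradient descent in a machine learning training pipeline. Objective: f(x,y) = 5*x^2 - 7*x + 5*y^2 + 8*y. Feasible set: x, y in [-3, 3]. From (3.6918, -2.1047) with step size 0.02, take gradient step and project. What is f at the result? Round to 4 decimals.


Step 1: Compute gradient at (3.6918, -2.1047).
grad_x = 2*5*3.6918 - 7 = 29.918
grad_y = 2*5*-2.1047 + 8 = -13.047
Step 2: Gradient step.
x_raw = 3.6918 - 0.02*29.918 = 3.0934
y_raw = -2.1047 - 0.02*-13.047 = -1.8438
Step 3: Project onto [-3, 3].
x_proj = clip(3.0934) = 3.0
y_proj = clip(-1.8438) = -1.8438
Step 4: Evaluate f.
f(3.0, -1.8438) = 26.2472


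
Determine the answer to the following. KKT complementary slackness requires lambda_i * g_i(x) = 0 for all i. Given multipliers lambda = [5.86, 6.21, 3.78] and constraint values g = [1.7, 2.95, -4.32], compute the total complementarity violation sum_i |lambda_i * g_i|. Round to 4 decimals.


KKT complementary slackness check:
lambda_1 * g_1 = 5.86 * 1.7 = 9.962
lambda_2 * g_2 = 6.21 * 2.95 = 18.3195
lambda_3 * g_3 = 3.78 * -4.32 = -16.3296
Total violation = 9.962 + 18.3195 + 16.3296 = 44.6111


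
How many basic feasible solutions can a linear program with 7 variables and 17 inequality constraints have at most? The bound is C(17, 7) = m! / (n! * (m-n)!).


Each vertex corresponds to some choice of n active constraints out of m, so the number of vertices is at most C(m, n) = m! / (n!(m-n)!).
m = 17, n = 7
Numerator: 17 * 16 * 15 * 14 * 13 * 12 * 11
Denominator: 7! = 5040
C(17, 7) = 19448


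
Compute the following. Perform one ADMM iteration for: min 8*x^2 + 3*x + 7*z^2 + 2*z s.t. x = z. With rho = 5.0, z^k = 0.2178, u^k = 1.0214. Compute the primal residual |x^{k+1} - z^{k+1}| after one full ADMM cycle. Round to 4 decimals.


ADMM iteration with rho = 5.0, z^k = 0.2178, u^k = 1.0214
Step 1: x-update.
Minimize 8*x^2 + 3*x + (5.0/2)*(x - 0.2178 + 1.0214)^2
FOC: (2*8 + 5.0)*x = -3 + 5.0*(0.2178 - 1.0214)
x^{k+1} = -0.3342
Step 2: z-update.
Minimize 7*z^2 + 2*z + (5.0/2)*(-0.3342 - z + 1.0214)^2
FOC: (2*7 + 5.0)*z = -2 + 5.0*(-0.3342 + 1.0214)
z^{k+1} = 0.0756
Step 3: u-update.
u^{k+1} = 1.0214 - 0.3342 - 0.0756 = 0.6116
Step 4: Primal residual = |-0.3342 - 0.0756| = 0.4098


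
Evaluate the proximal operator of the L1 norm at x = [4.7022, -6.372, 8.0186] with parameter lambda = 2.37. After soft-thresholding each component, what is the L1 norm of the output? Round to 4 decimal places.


Soft-thresholding with lambda = 2.37:
prox(4.7022) = sign(4.7022)*max(|4.7022| - 2.37, 0) = 2.3322
prox(-6.372) = sign(-6.372)*max(|-6.372| - 2.37, 0) = -4.002
prox(8.0186) = sign(8.0186)*max(|8.0186| - 2.37, 0) = 5.6486
prox(x) = [2.3322, -4.002, 5.6486]
||prox(x)||_1 = 2.3322 + 4.002 + 5.6486 = 11.9828


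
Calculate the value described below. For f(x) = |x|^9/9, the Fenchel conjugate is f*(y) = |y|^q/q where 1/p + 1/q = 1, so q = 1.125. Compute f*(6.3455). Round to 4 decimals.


The conjugate exponent q satisfies 1/p + 1/q = 1.
p = 9, so q = 9/(9 - 1) = 1.125
|y|^q = 6.3455^1.125 = 7.9942
f*(6.3455) = 7.9942 / 1.125 = 7.1059


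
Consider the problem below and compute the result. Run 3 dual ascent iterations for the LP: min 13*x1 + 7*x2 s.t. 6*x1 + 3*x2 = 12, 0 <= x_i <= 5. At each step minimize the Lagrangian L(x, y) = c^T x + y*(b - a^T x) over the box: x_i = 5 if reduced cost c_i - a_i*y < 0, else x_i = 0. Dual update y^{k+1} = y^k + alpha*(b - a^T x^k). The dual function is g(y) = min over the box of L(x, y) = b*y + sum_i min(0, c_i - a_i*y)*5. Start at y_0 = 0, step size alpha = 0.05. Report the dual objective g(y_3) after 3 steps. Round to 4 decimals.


Dual ascent for LP: min 13*x1 + 7*x2, 6*x1 + 3*x2 = 12, 0 <= x_i <= 5
Step 1: y^k = 0.0, reduced costs: (13.0, 7.0)
  x^k = (0.0, 0.0), subgradient = b - a^T x = 12.0
  y^{k+1} = 0.0 + 0.05*12.0 = 0.6
Step 2: y^k = 0.6, reduced costs: (9.4, 5.2)
  x^k = (0.0, 0.0), subgradient = b - a^T x = 12.0
  y^{k+1} = 0.6 + 0.05*12.0 = 1.2
Step 3: y^k = 1.2, reduced costs: (5.8, 3.4)
  x^k = (0.0, 0.0), subgradient = b - a^T x = 12.0
  y^{k+1} = 1.2 + 0.05*12.0 = 1.8
Dual objective at y_3 = 1.8: reduced costs (2.2, 1.6), box minimizer x = (0.0, 0.0)
g(y_3) = b*y + (c1 - a1*y)*x1 + (c2 - a2*y)*x2 = 12*1.8 + 2.2*0.0 + 1.6*0.0 = 21.6 + 0.0 + 0.0 = 21.6


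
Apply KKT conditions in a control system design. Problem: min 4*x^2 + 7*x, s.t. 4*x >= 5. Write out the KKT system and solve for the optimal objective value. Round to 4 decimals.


Step 1: Try lambda = 0 (constraint inactive).
x_unc = -7/(2*4) = -0.875
Check: 4*-0.875 = -3.5 < 5 -- violated!
Step 2: Constraint must be active: 4*x = 5
x* = 5/4 = 1.25
lambda = (2*4*1.25 + 7)/4 = 4.25
Step 3: Compute optimal value.
f(x*) = 4*1.25^2 + 7*1.25 = 15.0


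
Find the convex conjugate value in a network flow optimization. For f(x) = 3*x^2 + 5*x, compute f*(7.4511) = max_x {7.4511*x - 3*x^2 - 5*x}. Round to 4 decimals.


f*(y) = sup_x {y*x - a*x^2 - b*x} = sup_x {(y-b)*x - a*x^2}
FOC: (y - b) - 2a*x = 0 => x* = (y - b)/(2a)
x* = (7.4511 - 5)/(2*3) = 0.4085
f*(7.4511) = (y-b)^2/(4a) = (7.4511 - 5)^2/(4*3)
= 6.0079/12 = 0.5007


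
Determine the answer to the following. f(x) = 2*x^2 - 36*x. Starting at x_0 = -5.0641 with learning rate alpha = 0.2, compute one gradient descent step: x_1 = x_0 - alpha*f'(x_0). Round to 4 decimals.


We compute the gradient at x_0 and apply the update.
f'(x) = 4*x - 36
f'(-5.0641) = 4*-5.0641 - 36 = -56.2564
x_1 = -5.0641 - 0.2*-56.2564 = 6.1872


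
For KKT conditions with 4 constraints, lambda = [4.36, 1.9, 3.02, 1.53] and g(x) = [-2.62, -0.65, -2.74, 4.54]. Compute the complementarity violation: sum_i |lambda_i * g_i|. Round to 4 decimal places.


KKT complementary slackness check:
lambda_1 * g_1 = 4.36 * -2.62 = -11.4232
lambda_2 * g_2 = 1.9 * -0.65 = -1.235
lambda_3 * g_3 = 3.02 * -2.74 = -8.2748
lambda_4 * g_4 = 1.53 * 4.54 = 6.9462
Total violation = 11.4232 + 1.235 + 8.2748 + 6.9462 = 27.8792


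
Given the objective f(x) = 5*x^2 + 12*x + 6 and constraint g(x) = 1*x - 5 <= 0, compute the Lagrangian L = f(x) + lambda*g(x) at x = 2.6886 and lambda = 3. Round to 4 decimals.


Step 1: Evaluate f(x).
f(2.6886) = 5*2.6886^2 + 12*2.6886 + 6 = 74.406
Step 2: Evaluate g(x).
g(2.6886) = 1*2.6886 - 5 = -2.3114
Step 3: Compute Lagrangian.
L = 74.406 + 3*-2.3114 = 67.4718


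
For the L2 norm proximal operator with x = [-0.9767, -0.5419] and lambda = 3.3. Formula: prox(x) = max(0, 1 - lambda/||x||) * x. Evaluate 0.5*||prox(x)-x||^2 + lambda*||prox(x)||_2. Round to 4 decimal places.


Step 1: Compute ||x||.
||x|| = 1.117
Step 2: Compute scaling factor.
scale = max(0, 1 - 3.3/1.117) = 0.0
Step 3: prox(x) = [-0.0, -0.0]
||prox(x)|| = 0.0
Step 4: Proximal objective.
0.5*||prox-x||^2 = 0.6238
lambda*||prox|| = 0.0
Total = 0.6238
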